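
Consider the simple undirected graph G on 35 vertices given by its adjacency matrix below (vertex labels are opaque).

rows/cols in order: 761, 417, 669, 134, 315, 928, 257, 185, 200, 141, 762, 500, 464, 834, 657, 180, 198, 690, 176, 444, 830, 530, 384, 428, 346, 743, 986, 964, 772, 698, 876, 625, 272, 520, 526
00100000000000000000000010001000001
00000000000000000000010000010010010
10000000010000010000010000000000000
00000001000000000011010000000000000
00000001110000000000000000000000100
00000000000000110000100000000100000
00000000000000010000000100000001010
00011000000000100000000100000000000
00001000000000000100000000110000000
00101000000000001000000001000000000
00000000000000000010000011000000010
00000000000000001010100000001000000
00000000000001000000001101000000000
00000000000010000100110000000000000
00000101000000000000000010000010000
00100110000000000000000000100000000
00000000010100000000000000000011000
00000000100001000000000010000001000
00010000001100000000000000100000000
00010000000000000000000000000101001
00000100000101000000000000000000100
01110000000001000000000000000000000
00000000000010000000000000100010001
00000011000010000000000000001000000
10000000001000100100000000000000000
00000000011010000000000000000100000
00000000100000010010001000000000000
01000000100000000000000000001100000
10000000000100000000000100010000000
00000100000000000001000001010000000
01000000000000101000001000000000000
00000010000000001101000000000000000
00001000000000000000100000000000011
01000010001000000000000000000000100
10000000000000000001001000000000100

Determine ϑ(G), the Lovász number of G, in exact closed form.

15

N(625) = {257, 198, 690, 444}, |N(625)| = 4.
deg(743) = 4; N(743) = {141, 762, 464, 698}.
deg(185) = 4; N(185) = {134, 315, 657, 428}.
Vertex 198 has 4 neighbors: 141, 500, 876, 625.
deg(v) = 4 for all v (|V|=35); this is K(7,3), the Kneser graph.
Distinct eigenvalues (to 6 d.p.): [4.0, 2.0, -1.0, -3.0].
With N=35: ϑ(G) = 35·(-1*(-3))/(4−(-3)) = 15.
Numerically 15.000000000.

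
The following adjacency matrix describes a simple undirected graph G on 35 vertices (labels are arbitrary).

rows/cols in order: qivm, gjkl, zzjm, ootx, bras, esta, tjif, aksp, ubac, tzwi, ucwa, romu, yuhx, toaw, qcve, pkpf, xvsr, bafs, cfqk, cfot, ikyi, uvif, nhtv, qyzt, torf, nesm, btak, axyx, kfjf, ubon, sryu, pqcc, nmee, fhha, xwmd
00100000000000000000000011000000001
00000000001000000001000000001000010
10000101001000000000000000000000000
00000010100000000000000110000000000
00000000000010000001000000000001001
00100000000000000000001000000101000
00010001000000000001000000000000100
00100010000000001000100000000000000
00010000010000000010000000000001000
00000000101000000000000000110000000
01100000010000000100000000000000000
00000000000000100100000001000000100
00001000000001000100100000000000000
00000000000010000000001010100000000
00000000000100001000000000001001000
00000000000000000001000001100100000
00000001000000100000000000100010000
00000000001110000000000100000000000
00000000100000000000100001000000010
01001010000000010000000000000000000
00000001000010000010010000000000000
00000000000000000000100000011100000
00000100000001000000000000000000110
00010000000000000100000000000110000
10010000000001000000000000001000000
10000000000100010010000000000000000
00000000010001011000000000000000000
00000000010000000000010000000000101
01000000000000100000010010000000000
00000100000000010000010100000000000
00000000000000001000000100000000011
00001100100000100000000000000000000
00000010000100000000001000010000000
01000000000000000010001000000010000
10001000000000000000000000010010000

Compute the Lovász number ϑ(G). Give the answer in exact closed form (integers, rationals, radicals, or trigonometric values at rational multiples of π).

N(nhtv) = {esta, toaw, nmee, fhha}, |N(nhtv)| = 4.
N(tjif) = {ootx, aksp, cfot, nmee}, |N(tjif)| = 4.
Vertex tzwi has 4 neighbors: ubac, ucwa, btak, axyx.
Vertex nesm has 4 neighbors: qivm, romu, pkpf, cfqk.
G on 35 vertices is 4-regular; Kneser K(7,3) on C(7,3)=35 vertices.
spec(A) ≈ [4.0, 2.0, -1.0, -3.0] (distinct, 6 d.p.).
Lovász (edge-transitive): ϑ = −35·(-3)/((4)−(-3)) = 15.
= 15.0000… (decimal).

15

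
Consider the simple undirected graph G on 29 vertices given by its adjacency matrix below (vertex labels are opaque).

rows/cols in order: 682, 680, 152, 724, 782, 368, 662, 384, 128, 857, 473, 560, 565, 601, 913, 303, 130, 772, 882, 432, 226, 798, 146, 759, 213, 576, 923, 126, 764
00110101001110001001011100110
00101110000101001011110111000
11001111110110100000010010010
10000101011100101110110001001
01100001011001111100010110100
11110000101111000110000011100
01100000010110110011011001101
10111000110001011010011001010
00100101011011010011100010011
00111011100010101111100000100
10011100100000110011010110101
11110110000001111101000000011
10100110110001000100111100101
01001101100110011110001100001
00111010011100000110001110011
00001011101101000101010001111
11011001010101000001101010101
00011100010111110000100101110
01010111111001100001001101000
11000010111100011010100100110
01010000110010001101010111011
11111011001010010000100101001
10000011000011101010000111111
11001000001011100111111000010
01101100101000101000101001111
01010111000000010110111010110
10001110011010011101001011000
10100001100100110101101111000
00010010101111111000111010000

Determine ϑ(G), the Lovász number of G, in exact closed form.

deg(384) = 14; N(384) = {682, 152, 724, 782, 128, 857, 601, 303, 130, 882, 798, 146, 576, 126}.
Vertex 764 has 14 neighbors: 724, 662, 128, 473, 560, 565, 601, 913, 303, 130, 226, 798, 146, 213.
Vertex 680 has 14 neighbors: 152, 782, 368, 662, 560, 601, 130, 882, 432, 226, 798, 759, 213, 576.
N(724) = {682, 368, 384, 857, 473, 560, 913, 130, 772, 882, 226, 798, 576, 764}, |N(724)| = 14.
G on 29 vertices is 14-regular; strongly regular (29,14,6,7).
spec(A) ≈ [14.0, 2.19258, -3.19258] (distinct, 5 d.p.).
With N=29: ϑ(G) = 29·(-(-sqrt(29)/2 - 1/2))/(14−(-sqrt(29)/2 - 1/2)) = sqrt(29).
= 5.3851648… (decimal).

sqrt(29)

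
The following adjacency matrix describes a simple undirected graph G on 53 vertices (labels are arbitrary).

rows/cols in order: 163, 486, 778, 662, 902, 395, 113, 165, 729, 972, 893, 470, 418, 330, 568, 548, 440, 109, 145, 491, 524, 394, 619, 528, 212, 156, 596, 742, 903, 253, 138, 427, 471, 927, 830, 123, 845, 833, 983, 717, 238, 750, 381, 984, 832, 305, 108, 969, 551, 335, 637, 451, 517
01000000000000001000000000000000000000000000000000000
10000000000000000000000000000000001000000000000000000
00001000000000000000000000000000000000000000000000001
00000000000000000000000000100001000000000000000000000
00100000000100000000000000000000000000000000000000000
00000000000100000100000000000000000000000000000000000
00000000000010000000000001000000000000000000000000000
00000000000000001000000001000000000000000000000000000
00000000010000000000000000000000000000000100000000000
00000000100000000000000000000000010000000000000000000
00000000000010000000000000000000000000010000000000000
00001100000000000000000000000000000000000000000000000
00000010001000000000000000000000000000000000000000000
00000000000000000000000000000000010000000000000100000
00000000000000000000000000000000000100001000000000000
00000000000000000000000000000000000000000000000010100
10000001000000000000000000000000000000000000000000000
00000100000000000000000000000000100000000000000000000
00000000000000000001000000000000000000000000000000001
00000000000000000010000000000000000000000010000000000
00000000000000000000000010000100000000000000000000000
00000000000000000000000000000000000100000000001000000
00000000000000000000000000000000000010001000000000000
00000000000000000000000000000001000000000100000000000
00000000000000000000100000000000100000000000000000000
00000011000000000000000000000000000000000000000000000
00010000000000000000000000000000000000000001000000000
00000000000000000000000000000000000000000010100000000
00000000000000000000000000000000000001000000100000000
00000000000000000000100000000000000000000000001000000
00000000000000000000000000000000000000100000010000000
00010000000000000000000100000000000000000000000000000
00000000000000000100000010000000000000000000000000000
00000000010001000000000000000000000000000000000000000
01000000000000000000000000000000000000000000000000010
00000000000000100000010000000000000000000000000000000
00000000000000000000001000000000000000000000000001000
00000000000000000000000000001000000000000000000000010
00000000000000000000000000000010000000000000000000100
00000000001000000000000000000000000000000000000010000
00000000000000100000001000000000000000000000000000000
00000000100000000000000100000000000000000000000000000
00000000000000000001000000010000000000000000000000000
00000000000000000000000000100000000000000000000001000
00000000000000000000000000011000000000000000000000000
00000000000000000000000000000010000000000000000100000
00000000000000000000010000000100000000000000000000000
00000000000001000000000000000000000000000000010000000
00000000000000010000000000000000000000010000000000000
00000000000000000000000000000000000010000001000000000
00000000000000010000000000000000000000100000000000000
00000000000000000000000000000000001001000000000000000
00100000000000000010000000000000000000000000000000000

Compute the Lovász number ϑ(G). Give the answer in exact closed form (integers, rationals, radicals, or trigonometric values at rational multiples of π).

53*cos(pi/53)/(cos(pi/53) + 1)

Vertex 902 has 2 neighbors: 778, 470.
N(528) = {427, 750}, |N(528)| = 2.
Vertex 927 has 2 neighbors: 972, 330.
Vertex 972 has 2 neighbors: 729, 927.
deg(v) = 2 for all v (|V|=53); the odd cycle C_{53}.
The 27 distinct eigenvalues: [2.0, 1.985962, 1.944046, 1.874839, 1.779314, 1.658811, 1.515022, 1.349966, 1.165959, 0.965584, 0.751655, 0.527174, 0.295293, 0.059267, -0.177592, -0.411957, -0.64054, -0.86013, -1.067647, -1.260176, -1.435015, -1.589709, -1.722087, -1.830291, -1.912802, -1.968461, -1.996487].
Lovász: ϑ = −53(-2*cos(pi/53))/(2+-(-1)*2*cos(pi/53)) = 53*cos(pi/53)/(cos(pi/53) + 1).
≈ 26.476708993 (to 9 d.p.).
Sandwich: α(G)=26 ≤ ϑ(G)=53*cos(pi/53)/(cos(pi/53) + 1) ≤ χ(Ḡ)=27 (both strict).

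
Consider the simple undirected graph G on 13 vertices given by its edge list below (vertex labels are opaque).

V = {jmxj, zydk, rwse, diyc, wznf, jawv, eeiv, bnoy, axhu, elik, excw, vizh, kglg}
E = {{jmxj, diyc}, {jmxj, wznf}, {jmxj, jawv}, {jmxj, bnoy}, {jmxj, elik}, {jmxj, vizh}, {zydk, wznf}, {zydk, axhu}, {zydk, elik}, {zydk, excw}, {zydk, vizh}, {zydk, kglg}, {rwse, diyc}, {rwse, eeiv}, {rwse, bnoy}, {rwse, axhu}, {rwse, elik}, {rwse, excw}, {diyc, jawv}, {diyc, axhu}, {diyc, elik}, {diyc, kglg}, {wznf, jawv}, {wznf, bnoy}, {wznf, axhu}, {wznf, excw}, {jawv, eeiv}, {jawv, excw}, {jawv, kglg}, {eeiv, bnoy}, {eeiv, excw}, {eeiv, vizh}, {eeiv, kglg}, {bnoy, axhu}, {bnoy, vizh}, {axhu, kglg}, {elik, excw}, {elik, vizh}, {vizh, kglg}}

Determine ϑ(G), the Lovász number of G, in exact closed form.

Vertex kglg has 6 neighbors: zydk, diyc, jawv, eeiv, axhu, vizh.
deg(elik) = 6; N(elik) = {jmxj, zydk, rwse, diyc, excw, vizh}.
Vertex bnoy has 6 neighbors: jmxj, rwse, wznf, eeiv, axhu, vizh.
deg(jmxj) = 6; N(jmxj) = {diyc, wznf, jawv, bnoy, elik, vizh}.
deg(v) = 6 for all v (|V|=13); SR(13,6,2,3) — a Paley graph.
A has 3 distinct eigenvalues ≈ [6.0, 1.30278, -2.30278].
With N=13: ϑ(G) = 13·(-(-sqrt(13)/2 - 1/2))/(6−(-sqrt(13)/2 - 1/2)) = sqrt(13).
Numerically 3.6056.

sqrt(13)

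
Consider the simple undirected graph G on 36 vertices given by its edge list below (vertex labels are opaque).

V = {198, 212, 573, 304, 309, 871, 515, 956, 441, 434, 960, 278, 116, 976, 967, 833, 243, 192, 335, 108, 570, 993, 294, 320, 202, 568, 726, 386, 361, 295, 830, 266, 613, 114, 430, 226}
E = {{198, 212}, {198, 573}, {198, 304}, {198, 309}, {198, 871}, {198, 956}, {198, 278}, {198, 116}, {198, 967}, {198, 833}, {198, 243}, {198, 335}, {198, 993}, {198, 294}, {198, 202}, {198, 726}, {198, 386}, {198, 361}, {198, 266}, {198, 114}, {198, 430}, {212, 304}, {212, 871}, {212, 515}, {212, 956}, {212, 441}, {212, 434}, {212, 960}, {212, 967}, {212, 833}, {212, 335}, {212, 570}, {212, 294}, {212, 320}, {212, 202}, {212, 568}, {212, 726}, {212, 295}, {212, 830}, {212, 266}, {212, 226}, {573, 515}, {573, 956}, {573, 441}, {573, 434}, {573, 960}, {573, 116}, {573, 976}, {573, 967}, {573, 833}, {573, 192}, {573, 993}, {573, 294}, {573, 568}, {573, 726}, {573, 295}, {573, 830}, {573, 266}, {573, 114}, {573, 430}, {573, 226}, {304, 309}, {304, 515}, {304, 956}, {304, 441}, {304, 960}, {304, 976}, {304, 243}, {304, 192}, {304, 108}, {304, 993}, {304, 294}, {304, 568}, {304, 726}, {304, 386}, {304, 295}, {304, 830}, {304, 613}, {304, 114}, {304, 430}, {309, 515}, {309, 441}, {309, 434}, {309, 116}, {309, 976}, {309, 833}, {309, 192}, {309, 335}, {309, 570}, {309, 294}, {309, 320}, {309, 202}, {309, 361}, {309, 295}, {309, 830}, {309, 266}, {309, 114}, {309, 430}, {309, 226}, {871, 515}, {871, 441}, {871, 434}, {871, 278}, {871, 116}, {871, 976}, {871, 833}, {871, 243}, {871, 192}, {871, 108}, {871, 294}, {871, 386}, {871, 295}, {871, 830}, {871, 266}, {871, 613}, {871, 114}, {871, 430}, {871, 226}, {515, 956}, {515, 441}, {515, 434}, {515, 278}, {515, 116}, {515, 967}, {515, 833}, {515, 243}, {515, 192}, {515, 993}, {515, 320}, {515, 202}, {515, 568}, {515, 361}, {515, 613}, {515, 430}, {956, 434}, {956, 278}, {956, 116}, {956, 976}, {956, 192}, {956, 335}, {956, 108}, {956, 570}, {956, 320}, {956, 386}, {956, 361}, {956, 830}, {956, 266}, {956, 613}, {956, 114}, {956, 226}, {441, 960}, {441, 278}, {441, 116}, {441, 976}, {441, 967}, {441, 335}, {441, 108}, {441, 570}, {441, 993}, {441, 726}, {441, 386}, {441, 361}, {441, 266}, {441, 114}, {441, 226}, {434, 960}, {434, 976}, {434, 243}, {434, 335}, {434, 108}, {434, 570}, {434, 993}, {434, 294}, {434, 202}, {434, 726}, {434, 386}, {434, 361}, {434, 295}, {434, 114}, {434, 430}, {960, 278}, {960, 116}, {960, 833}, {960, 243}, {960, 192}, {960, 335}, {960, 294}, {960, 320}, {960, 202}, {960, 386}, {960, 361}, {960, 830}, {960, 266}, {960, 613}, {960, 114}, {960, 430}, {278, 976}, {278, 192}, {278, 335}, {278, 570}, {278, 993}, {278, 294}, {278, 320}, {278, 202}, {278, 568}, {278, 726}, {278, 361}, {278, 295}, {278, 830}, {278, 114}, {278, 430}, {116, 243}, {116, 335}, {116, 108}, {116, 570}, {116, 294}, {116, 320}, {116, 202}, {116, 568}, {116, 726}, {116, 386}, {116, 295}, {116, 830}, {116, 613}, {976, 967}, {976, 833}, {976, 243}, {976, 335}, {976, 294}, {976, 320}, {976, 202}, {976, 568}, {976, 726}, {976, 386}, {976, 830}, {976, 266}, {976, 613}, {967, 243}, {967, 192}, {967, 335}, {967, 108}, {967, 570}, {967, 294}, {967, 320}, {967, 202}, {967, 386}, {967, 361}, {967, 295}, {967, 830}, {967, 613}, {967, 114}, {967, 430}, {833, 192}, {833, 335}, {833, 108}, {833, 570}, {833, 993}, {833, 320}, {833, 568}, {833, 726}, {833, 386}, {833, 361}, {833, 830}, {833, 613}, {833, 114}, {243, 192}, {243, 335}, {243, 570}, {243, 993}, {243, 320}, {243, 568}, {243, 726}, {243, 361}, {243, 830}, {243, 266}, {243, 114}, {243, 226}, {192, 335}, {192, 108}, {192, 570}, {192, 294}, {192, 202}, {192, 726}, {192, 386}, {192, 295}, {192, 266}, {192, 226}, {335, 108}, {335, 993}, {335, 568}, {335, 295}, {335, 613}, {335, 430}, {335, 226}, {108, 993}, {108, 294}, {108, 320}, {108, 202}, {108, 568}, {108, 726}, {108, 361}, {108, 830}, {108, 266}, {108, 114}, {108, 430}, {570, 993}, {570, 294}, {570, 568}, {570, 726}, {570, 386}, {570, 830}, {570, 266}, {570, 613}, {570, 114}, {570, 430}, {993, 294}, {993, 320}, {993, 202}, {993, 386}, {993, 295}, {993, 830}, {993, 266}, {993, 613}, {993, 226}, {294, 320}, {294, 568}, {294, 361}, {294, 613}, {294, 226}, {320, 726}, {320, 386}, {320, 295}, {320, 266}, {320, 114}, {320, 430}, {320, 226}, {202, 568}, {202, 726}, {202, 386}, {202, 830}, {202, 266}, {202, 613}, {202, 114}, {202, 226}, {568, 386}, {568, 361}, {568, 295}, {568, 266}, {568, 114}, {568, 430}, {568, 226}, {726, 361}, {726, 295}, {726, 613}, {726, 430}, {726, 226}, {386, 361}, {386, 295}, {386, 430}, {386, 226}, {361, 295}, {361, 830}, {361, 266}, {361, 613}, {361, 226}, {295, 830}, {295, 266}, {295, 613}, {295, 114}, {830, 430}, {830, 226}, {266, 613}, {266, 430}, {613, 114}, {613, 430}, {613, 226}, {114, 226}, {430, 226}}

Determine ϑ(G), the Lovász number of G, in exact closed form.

deg(967) = 21; N(967) = {198, 212, 573, 515, 441, 976, 243, 192, 335, 108, 570, 294, 320, 202, 386, 361, 295, 830, 613, 114, 430}.
Vertex 108 has 21 neighbors: 304, 871, 956, 441, 434, 116, 967, 833, 192, 335, 993, 294, 320, 202, 568, 726, 361, 830, 266, 114, 430.
Vertex 294 has 21 neighbors: 198, 212, 573, 304, 309, 871, 434, 960, 278, 116, 976, 967, 192, 108, 570, 993, 320, 568, 361, 613, 226.
N(570) = {212, 309, 956, 441, 434, 278, 116, 967, 833, 243, 192, 993, 294, 568, 726, 386, 830, 266, 613, 114, 430}, |N(570)| = 21.
21-regular, N=36; this is K(9,2), the Kneser graph.
A has 3 distinct eigenvalues ≈ [21.0, 1.0, -6.0].
Lovász: ϑ = −36(-6)/(21+-1*(-6)) = 8.
≈ 8.000000000 (to 9 d.p.).

8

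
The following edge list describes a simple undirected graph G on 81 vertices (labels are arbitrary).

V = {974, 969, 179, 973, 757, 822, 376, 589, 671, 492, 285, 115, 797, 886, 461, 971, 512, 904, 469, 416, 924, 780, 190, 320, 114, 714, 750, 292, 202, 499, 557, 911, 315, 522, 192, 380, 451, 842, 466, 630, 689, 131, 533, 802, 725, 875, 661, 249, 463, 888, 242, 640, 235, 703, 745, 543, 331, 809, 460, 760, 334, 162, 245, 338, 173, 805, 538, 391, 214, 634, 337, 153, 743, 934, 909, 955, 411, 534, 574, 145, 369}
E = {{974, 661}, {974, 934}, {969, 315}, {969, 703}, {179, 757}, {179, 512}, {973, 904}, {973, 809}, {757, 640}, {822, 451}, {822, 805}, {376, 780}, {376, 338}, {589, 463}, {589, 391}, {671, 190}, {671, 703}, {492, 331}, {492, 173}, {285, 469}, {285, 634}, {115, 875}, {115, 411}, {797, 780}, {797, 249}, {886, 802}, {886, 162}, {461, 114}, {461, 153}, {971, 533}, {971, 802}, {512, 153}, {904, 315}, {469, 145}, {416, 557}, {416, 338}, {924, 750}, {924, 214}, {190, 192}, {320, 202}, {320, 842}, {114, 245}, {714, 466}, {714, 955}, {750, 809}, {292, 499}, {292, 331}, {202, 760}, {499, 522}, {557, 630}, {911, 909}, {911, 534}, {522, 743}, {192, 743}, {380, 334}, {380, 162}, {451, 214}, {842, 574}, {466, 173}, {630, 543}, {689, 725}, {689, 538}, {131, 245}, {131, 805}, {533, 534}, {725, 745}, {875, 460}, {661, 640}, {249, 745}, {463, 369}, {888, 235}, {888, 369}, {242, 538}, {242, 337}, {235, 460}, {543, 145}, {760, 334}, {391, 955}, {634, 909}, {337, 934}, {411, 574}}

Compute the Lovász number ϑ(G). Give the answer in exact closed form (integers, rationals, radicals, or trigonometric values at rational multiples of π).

81*cos(pi/81)/(cos(pi/81) + 1)

Vertex 145 has 2 neighbors: 469, 543.
N(904) = {973, 315}, |N(904)| = 2.
N(743) = {522, 192}, |N(743)| = 2.
N(162) = {886, 380}, |N(162)| = 2.
G on 81 vertices is 2-regular; connected 2-regular on 81 ⇒ C_{81}.
The 41 distinct eigenvalues: [2.0, 1.994, 1.976, 1.9461, 1.9045, 1.8514, 1.7873, 1.7123, 1.6271, 1.5321, 1.4279, 1.315, 1.1943, 1.0664, 0.9321, 0.7922, 0.6475, 0.4989, 0.3473, 0.1936, 0.0388, -0.1163, -0.2707, -0.4234, -0.5736, -0.7204, -0.8628, -1.0, -1.1312, -1.2556, -1.3725, -1.4811, -1.5808, -1.671, -1.7511, -1.8207, -1.8794, -1.9267, -1.9625, -1.9865, -1.9985].
Lovász: ϑ = −81(-2*cos(pi/81))/(2+-(-1)*2*cos(pi/81)) = 81*cos(pi/81)/(cos(pi/81) + 1).
≈ 40.48476531 (to 8 d.p.).
40 ≤ 81*cos(pi/81)/(cos(pi/81) + 1) ≤ 41: both strict.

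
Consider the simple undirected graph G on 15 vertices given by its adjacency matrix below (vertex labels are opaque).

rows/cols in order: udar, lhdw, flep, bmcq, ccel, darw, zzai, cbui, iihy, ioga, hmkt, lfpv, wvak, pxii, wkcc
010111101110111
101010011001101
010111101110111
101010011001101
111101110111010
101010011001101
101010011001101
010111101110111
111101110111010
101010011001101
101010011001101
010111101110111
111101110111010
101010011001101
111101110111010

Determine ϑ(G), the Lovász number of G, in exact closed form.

7

N(bmcq) = {udar, flep, ccel, cbui, iihy, lfpv, wvak, wkcc}, |N(bmcq)| = 8.
deg(flep) = 11; N(flep) = {lhdw, bmcq, ccel, darw, zzai, iihy, ioga, hmkt, wvak, pxii, wkcc}.
N(lhdw) = {udar, flep, ccel, cbui, iihy, lfpv, wvak, wkcc}, |N(lhdw)| = 8.
N(ioga) = {udar, flep, ccel, cbui, iihy, lfpv, wvak, wkcc}, |N(ioga)| = 8.
K_{7,4,4} (perfect); ϑ(G) = α(G) = max{7,4,4} = 7.
≈ 7.000000 (to 6 d.p.).
Check 7 ≤ 7 ≤ 7: collapsed.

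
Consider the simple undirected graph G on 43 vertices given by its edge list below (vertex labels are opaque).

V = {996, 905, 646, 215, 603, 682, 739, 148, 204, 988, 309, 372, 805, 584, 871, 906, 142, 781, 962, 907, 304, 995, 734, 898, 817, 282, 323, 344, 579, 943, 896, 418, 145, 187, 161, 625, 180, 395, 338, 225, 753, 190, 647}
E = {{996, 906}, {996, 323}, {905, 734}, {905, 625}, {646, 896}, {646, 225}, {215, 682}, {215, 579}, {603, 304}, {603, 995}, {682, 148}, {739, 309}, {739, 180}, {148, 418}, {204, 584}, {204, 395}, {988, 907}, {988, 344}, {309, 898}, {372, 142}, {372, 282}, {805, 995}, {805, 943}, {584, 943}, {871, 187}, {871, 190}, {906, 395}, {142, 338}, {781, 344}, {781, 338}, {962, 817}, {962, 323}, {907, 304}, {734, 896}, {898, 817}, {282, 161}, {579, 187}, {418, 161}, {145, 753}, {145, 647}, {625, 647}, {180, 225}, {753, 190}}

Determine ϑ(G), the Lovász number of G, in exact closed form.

deg(309) = 2; N(309) = {739, 898}.
deg(907) = 2; N(907) = {988, 304}.
Vertex 584 has 2 neighbors: 204, 943.
N(781) = {344, 338}, |N(781)| = 2.
2-regular, N=43; connected 2-regular on 43 ⇒ C_{43}.
Distinct eigenvalues (to 4 d.p.): [2.0, 1.9787, 1.9152, 1.8109, 1.668, 1.4895, 1.2793, 1.0419, 0.7822, 0.5059, 0.2187, -0.073, -0.3633, -0.6458, -0.9145, -1.1637, -1.3881, -1.583, -1.7441, -1.868, -1.9522, -1.9947].
With N=43: ϑ(G) = 43·(-(-1)*2*cos(pi/43))/(2−(-2*cos(pi/43))) = 43*cos(pi/43)/(cos(pi/43) + 1).
≈ 21.4712837 (to 7 d.p.).
Sandwich: α(G)=21 ≤ ϑ(G)=43*cos(pi/43)/(cos(pi/43) + 1) ≤ χ(Ḡ)=22 (both strict).

43*cos(pi/43)/(cos(pi/43) + 1)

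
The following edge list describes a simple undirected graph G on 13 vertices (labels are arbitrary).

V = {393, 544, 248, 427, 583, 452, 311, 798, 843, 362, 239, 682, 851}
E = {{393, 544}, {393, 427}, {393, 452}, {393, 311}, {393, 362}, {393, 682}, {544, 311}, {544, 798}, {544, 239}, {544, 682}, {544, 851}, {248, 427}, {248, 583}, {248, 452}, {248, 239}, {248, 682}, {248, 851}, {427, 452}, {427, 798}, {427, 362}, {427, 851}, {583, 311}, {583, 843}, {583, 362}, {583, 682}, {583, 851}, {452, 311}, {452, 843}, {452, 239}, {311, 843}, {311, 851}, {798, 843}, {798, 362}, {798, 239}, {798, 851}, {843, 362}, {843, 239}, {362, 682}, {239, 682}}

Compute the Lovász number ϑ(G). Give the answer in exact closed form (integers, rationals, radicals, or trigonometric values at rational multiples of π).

Vertex 393 has 6 neighbors: 544, 427, 452, 311, 362, 682.
Vertex 843 has 6 neighbors: 583, 452, 311, 798, 362, 239.
Vertex 311 has 6 neighbors: 393, 544, 583, 452, 843, 851.
deg(798) = 6; N(798) = {544, 427, 843, 362, 239, 851}.
13-vertex 6-regular graph: Paley(13): SR with (k,λ,μ)=(6,2,3).
spec(A) ≈ [6.0, 1.30278, -2.30278] (distinct, 5 d.p.).
Lovász (edge-transitive): ϑ = −13·(-sqrt(13)/2 - 1/2)/((6)−(-sqrt(13)/2 - 1/2)) = sqrt(13).
Numerically 3.605551275.

sqrt(13)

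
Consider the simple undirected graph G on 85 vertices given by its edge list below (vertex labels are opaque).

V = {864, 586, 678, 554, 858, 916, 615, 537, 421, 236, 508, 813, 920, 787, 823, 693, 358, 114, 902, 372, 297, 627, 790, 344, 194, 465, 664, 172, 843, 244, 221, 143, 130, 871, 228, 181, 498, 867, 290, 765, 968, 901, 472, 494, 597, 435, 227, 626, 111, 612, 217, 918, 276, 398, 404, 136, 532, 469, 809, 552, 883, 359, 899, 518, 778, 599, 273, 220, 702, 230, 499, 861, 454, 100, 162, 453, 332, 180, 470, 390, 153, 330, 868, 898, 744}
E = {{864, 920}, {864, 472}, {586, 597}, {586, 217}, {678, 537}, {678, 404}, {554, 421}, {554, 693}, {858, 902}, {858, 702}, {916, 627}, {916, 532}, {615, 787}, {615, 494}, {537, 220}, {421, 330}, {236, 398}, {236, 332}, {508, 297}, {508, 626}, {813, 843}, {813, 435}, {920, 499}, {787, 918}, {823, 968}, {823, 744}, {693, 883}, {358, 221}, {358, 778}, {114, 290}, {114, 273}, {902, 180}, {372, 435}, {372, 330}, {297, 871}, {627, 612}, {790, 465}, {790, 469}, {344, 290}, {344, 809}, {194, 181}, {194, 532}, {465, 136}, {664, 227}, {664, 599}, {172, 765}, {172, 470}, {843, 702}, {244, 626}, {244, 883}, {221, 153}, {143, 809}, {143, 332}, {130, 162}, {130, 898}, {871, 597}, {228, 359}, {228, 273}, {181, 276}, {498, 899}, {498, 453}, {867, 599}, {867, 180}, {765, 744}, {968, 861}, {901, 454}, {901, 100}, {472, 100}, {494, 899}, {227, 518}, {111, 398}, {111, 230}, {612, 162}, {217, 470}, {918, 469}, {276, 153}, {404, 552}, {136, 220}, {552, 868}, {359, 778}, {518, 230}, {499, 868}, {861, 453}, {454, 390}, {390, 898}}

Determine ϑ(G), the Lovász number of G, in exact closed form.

N(130) = {162, 898}, |N(130)| = 2.
deg(787) = 2; N(787) = {615, 918}.
N(868) = {552, 499}, |N(868)| = 2.
Vertex 153 has 2 neighbors: 221, 276.
Regular of degree 2 on 85 vertices: connected 2-regular on 85 ⇒ C_{85}.
Distinct eigenvalues (to 4 d.p.): [2.0, 1.9945, 1.9782, 1.951, 1.9132, 1.8649, 1.8065, 1.7382, 1.6604, 1.5735, 1.478, 1.3745, 1.2634, 1.1455, 1.0213, 0.8915, 0.7568, 0.618, 0.4759, 0.3311, 0.1845, 0.037, -0.1108, -0.258, -0.4038, -0.5473, -0.6879, -0.8247, -0.957, -1.0841, -1.2053, -1.3198, -1.4272, -1.5268, -1.618, -1.7004, -1.7735, -1.837, -1.8904, -1.9334, -1.9659, -1.9877, -1.9986].
ϑ = −N·λ_min/(λ_max−λ_min) = −85·(-2*cos(pi/85))/(2−(-2*cos(pi/85))) = 85*cos(pi/85)/(cos(pi/85) + 1).
≈ 42.485482571 (to 9 d.p.).
Check 42 ≤ 85*cos(pi/85)/(cos(pi/85) + 1) ≤ 43: both strict.

85*cos(pi/85)/(cos(pi/85) + 1)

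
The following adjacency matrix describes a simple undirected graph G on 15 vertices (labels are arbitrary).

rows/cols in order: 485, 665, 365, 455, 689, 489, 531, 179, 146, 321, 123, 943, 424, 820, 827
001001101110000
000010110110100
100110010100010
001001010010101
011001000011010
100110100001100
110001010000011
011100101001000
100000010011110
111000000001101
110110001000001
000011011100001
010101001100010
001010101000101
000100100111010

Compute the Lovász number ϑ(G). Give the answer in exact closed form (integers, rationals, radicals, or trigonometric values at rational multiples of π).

5

deg(179) = 6; N(179) = {665, 365, 455, 531, 146, 943}.
N(123) = {485, 665, 455, 689, 146, 827}, |N(123)| = 6.
Vertex 820 has 6 neighbors: 365, 689, 531, 146, 424, 827.
Vertex 943 has 6 neighbors: 689, 489, 179, 146, 321, 827.
G on 15 vertices is 6-regular; Kneser K(6,2) on C(6,2)=15 vertices.
spec(A) ≈ [6.0, 1.0, -3.0] (distinct, 6 d.p.).
Lovász: ϑ = −15(-3)/(6+-1*(-3)) = 5.
Numerically 5.0000000.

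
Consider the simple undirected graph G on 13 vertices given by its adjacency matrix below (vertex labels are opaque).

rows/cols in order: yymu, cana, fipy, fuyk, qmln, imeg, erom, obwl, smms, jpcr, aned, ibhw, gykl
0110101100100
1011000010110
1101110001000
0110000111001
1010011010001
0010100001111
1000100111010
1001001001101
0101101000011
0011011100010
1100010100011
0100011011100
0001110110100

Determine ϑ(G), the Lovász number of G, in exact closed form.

sqrt(13)

N(erom) = {yymu, qmln, obwl, smms, jpcr, ibhw}, |N(erom)| = 6.
N(fuyk) = {cana, fipy, obwl, smms, jpcr, gykl}, |N(fuyk)| = 6.
Vertex jpcr has 6 neighbors: fipy, fuyk, imeg, erom, obwl, ibhw.
Vertex yymu has 6 neighbors: cana, fipy, qmln, erom, obwl, aned.
Every vertex has degree 6 (N=13); SR(13,6,2,3) — a Paley graph.
A has 3 distinct eigenvalues ≈ [6.0, 1.30278, -2.30278].
ϑ = −N·λ_min/(λ_max−λ_min) = −13·(-sqrt(13)/2 - 1/2)/(6−(-sqrt(13)/2 - 1/2)) = sqrt(13).
= 3.6055513… (decimal).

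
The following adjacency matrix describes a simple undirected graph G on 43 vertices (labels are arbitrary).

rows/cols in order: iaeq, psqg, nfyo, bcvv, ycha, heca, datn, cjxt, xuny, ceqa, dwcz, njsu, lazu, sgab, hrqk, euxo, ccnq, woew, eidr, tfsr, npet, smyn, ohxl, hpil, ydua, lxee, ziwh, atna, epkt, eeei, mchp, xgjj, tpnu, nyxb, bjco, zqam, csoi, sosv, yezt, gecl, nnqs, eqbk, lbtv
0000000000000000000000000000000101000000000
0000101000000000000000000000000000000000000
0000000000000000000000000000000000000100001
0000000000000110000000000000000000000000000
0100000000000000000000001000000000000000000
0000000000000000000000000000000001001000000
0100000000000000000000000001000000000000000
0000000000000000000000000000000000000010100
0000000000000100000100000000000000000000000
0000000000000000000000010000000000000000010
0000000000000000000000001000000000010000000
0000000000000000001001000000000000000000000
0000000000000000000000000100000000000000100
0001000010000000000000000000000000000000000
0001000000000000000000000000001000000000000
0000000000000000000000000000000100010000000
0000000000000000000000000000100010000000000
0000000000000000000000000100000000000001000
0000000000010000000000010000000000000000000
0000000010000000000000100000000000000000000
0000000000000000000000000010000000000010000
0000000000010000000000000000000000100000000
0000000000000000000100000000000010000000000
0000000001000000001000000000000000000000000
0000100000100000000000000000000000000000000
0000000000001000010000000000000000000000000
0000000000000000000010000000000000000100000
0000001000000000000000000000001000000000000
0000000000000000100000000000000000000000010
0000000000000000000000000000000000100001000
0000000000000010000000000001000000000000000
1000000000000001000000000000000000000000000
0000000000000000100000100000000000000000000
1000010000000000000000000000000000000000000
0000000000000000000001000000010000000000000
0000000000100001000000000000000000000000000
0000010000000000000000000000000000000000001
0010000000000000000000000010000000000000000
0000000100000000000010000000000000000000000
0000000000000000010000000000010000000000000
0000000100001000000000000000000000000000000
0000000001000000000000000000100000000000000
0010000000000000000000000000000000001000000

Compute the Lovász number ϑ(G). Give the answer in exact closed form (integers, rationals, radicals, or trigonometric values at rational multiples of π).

43*cos(pi/43)/(cos(pi/43) + 1)

Vertex smyn has 2 neighbors: njsu, bjco.
deg(csoi) = 2; N(csoi) = {heca, lbtv}.
deg(sosv) = 2; N(sosv) = {nfyo, ziwh}.
Vertex tpnu has 2 neighbors: ccnq, ohxl.
Regular of degree 2 on 43 vertices: this is C_{43}, the 43-cycle.
A has 22 distinct eigenvalues ≈ [2.0, 1.979, 1.915, 1.811, 1.668, 1.49, 1.279, 1.042, 0.782, 0.506, 0.219, -0.073, -0.363, -0.646, -0.914, -1.164, -1.388, -1.583, -1.744, -1.868, -1.952, -1.995].
λ_max=2, λ_min=-2*cos(pi/43); ϑ = −43·λ_min/(λ_max−λ_min) = 43*cos(pi/43)/(cos(pi/43) + 1).
≈ 21.471284 (to 6 d.p.).
Sandwich: α(G)=21 ≤ ϑ(G)=43*cos(pi/43)/(cos(pi/43) + 1) ≤ χ(Ḡ)=22 (both strict).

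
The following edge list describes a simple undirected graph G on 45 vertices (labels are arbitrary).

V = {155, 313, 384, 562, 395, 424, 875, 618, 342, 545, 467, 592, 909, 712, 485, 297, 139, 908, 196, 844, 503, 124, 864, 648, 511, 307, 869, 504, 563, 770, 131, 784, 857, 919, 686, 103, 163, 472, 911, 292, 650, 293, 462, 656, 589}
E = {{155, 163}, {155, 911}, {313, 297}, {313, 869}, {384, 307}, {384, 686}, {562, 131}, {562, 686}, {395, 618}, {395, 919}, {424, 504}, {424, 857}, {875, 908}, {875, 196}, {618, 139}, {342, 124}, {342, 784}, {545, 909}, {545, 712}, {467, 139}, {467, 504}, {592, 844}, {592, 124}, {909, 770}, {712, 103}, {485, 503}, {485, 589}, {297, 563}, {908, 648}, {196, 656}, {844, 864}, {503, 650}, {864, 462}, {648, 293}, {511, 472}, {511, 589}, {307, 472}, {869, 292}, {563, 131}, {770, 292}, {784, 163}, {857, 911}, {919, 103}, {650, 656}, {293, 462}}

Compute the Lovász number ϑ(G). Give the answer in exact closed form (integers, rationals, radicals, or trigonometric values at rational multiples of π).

N(909) = {545, 770}, |N(909)| = 2.
Vertex 124 has 2 neighbors: 342, 592.
deg(504) = 2; N(504) = {424, 467}.
Vertex 562 has 2 neighbors: 131, 686.
Every vertex has degree 2 (N=45); the odd cycle C_{45}.
Distinct eigenvalues (to 4 d.p.): [2.0, 1.9805, 1.9225, 1.8271, 1.6961, 1.5321, 1.3383, 1.1184, 0.8767, 0.618, 0.3473, 0.0698, -0.2091, -0.4838, -0.7492, -1.0, -1.2313, -1.4387, -1.618, -1.7659, -1.8794, -1.9563, -1.9951].
Lovász (edge-transitive): ϑ = −45·(-2*cos(pi/45))/((2)−(-2*cos(pi/45))) = 45*cos(pi/45)/(cos(pi/45) + 1).
Numerically 22.472562.
22 ≤ 45*cos(pi/45)/(cos(pi/45) + 1) ≤ 23: both strict.

45*cos(pi/45)/(cos(pi/45) + 1)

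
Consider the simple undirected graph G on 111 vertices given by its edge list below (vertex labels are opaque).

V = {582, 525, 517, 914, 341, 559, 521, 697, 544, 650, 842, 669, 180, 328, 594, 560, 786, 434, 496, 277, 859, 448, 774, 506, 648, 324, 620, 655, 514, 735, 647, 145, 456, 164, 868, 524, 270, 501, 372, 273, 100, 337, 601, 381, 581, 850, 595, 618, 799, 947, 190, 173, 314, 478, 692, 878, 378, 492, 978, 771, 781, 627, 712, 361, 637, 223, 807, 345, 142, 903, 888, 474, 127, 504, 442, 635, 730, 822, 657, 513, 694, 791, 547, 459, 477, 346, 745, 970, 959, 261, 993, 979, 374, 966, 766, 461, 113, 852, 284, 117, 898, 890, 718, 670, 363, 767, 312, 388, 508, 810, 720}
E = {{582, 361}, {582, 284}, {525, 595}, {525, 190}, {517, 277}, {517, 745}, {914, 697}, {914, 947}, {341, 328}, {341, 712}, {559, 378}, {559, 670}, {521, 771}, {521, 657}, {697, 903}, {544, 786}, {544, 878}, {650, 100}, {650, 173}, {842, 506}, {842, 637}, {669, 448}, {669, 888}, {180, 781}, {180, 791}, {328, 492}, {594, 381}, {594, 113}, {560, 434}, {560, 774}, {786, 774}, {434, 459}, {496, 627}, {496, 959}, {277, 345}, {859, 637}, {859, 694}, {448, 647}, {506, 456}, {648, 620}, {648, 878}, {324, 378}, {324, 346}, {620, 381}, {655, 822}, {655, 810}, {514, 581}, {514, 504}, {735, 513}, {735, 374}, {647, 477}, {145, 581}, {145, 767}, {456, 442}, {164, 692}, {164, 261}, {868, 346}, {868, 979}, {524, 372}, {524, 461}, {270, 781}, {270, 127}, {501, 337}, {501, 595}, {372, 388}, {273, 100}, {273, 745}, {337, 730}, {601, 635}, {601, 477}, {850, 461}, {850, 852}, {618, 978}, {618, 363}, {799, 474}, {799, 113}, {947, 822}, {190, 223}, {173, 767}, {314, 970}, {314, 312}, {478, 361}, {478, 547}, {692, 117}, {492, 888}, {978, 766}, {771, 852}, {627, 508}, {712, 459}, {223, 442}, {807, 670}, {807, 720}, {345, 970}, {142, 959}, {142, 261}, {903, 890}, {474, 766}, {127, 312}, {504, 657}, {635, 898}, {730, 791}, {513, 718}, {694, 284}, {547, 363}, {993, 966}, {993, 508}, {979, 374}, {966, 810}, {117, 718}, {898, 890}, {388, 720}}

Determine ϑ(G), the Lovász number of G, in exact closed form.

111*cos(pi/111)/(cos(pi/111) + 1)

Vertex 448 has 2 neighbors: 669, 647.
N(496) = {627, 959}, |N(496)| = 2.
deg(648) = 2; N(648) = {620, 878}.
deg(363) = 2; N(363) = {618, 547}.
Every vertex has degree 2 (N=111); the odd cycle C_{111}.
A has 56 distinct eigenvalues ≈ [2.0, 1.996797, 1.987197, 1.971232, 1.948952, 1.920429, 1.885755, 1.84504, 1.798414, 1.746028, 1.688049, 1.624662, 1.556072, 1.482496, 1.404172, 1.321349, 1.234294, 1.143286, 1.048615, 0.950584, 0.849509, 0.745713, 0.639528, 0.531294, 0.421359, 0.310073, 0.197795, 0.084882, -0.028302, -0.141395, -0.254036, -0.365862, -0.476517, -0.585646, -0.692898, -0.797931, -0.900407, -1.0, -1.096389, -1.189266, -1.278334, -1.363307, -1.443912, -1.519892, -1.591004, -1.657019, -1.717727, -1.772931, -1.822457, -1.866145, -1.903855, -1.935466, -1.960877, -1.980007, -1.992795, -1.999199].
−111·(-2*cos(pi/111)) / ((2)−(-2*cos(pi/111))) = 111*cos(pi/111)/(cos(pi/111) + 1) = ϑ(G).
ϑ(G) ≈ 55.48888.
Sandwich: α(G)=55 ≤ ϑ(G)=111*cos(pi/111)/(cos(pi/111) + 1) ≤ χ(Ḡ)=56 (both strict).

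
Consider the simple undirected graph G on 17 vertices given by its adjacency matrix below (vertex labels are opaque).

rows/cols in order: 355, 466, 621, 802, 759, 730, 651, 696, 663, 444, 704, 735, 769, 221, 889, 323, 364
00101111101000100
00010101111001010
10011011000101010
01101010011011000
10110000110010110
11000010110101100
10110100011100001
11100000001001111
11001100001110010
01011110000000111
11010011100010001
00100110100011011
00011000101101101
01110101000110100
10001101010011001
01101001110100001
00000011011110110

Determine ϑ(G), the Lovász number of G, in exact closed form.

sqrt(17)

N(466) = {802, 730, 696, 663, 444, 704, 221, 323}, |N(466)| = 8.
Vertex 730 has 8 neighbors: 355, 466, 651, 663, 444, 735, 221, 889.
Vertex 802 has 8 neighbors: 466, 621, 759, 651, 444, 704, 769, 221.
deg(355) = 8; N(355) = {621, 759, 730, 651, 696, 663, 704, 889}.
Every vertex has degree 8 (N=17); strongly regular (17,8,3,4).
A has 3 distinct eigenvalues ≈ [8.0, 1.56155, -2.56155].
Lovász (edge-transitive): ϑ = −17·(-sqrt(17)/2 - 1/2)/((8)−(-sqrt(17)/2 - 1/2)) = sqrt(17).
ϑ(G) ≈ 4.1231056.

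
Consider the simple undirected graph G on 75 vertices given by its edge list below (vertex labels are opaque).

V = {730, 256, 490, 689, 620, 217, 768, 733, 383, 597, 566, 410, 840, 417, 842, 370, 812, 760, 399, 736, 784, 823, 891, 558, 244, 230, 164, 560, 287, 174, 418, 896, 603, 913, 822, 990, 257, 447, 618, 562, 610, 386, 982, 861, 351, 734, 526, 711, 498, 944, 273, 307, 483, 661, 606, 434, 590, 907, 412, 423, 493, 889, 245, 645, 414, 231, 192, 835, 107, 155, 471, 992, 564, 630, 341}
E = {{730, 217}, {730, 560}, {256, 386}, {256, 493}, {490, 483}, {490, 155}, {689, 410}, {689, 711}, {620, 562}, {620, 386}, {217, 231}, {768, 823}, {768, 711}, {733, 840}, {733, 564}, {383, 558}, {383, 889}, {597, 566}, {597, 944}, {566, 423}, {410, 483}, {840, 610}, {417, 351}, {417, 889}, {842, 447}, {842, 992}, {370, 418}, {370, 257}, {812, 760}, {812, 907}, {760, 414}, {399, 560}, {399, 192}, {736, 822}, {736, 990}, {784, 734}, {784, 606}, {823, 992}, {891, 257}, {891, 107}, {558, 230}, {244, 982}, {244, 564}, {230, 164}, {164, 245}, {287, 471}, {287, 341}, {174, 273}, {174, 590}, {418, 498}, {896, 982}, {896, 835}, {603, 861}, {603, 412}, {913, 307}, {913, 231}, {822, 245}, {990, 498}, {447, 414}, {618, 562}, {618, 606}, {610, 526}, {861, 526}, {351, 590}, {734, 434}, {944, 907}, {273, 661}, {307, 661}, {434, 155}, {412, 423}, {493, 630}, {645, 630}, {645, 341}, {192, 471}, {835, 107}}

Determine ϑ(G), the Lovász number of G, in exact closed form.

Vertex 307 has 2 neighbors: 913, 661.
Vertex 760 has 2 neighbors: 812, 414.
deg(689) = 2; N(689) = {410, 711}.
Vertex 423 has 2 neighbors: 566, 412.
75-vertex 2-regular graph: connected 2-regular on 75 ⇒ C_{75}.
A has 38 distinct eigenvalues ≈ [2.0, 1.992986, 1.971992, 1.937166, 1.888753, 1.827091, 1.752613, 1.665842, 1.567387, 1.457937, 1.338261, 1.209198, 1.071654, 0.926592, 0.775031, 0.618034, 0.456702, 0.292166, 0.125581, -0.041885, -0.209057, -0.374763, -0.53784, -0.697144, -0.851559, -1.0, -1.141427, -1.274848, -1.399327, -1.51399, -1.618034, -1.710729, -1.791424, -1.859553, -1.914639, -1.956295, -1.984229, -1.998246].
λ_max=2, λ_min=-2*cos(pi/75); ϑ = −75·λ_min/(λ_max−λ_min) = 75*cos(pi/75)/(cos(pi/75) + 1).
= 37.4835… (decimal).
Check 37 ≤ 75*cos(pi/75)/(cos(pi/75) + 1) ≤ 38: both strict.

75*cos(pi/75)/(cos(pi/75) + 1)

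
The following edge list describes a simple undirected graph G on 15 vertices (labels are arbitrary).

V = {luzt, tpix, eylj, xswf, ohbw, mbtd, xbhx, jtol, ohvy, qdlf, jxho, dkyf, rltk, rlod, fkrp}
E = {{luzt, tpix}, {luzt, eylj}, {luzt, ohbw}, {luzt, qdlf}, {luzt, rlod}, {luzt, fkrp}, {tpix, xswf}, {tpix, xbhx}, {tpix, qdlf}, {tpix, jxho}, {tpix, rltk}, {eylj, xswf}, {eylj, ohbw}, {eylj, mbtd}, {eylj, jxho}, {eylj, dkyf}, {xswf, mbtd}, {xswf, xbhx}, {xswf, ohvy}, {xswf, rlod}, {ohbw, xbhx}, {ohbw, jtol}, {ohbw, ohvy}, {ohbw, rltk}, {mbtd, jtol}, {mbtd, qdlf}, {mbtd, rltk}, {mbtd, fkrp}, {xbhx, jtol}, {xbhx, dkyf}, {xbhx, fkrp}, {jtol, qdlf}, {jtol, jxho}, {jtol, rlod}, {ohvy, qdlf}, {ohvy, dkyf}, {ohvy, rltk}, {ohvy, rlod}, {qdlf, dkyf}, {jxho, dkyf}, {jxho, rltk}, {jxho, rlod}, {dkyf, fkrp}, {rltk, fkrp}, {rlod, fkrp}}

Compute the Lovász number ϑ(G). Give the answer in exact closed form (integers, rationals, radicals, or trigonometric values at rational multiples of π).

deg(mbtd) = 6; N(mbtd) = {eylj, xswf, jtol, qdlf, rltk, fkrp}.
N(xbhx) = {tpix, xswf, ohbw, jtol, dkyf, fkrp}, |N(xbhx)| = 6.
deg(tpix) = 6; N(tpix) = {luzt, xswf, xbhx, qdlf, jxho, rltk}.
Vertex rlod has 6 neighbors: luzt, xswf, jtol, ohvy, jxho, fkrp.
15-vertex 6-regular graph: Kneser K(6,2) on C(6,2)=15 vertices.
Distinct eigenvalues (to 6 d.p.): [6.0, 1.0, -3.0].
ϑ = −N·λ_min/(λ_max−λ_min) = −15·(-3)/(6−(-3)) = 5.
Numerically 5.00000.

5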